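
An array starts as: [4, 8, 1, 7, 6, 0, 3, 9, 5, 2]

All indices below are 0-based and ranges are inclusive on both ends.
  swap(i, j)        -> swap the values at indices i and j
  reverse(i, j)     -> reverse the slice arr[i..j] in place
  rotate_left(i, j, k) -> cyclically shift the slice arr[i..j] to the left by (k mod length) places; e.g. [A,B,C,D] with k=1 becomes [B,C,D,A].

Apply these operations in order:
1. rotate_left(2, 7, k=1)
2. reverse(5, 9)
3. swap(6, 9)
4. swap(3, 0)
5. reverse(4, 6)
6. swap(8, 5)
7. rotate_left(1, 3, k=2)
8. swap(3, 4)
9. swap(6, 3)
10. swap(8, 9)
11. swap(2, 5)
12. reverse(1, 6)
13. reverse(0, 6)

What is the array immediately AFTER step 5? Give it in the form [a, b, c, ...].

Answer: [6, 8, 7, 4, 3, 2, 0, 1, 9, 5]

Derivation:
After 1 (rotate_left(2, 7, k=1)): [4, 8, 7, 6, 0, 3, 9, 1, 5, 2]
After 2 (reverse(5, 9)): [4, 8, 7, 6, 0, 2, 5, 1, 9, 3]
After 3 (swap(6, 9)): [4, 8, 7, 6, 0, 2, 3, 1, 9, 5]
After 4 (swap(3, 0)): [6, 8, 7, 4, 0, 2, 3, 1, 9, 5]
After 5 (reverse(4, 6)): [6, 8, 7, 4, 3, 2, 0, 1, 9, 5]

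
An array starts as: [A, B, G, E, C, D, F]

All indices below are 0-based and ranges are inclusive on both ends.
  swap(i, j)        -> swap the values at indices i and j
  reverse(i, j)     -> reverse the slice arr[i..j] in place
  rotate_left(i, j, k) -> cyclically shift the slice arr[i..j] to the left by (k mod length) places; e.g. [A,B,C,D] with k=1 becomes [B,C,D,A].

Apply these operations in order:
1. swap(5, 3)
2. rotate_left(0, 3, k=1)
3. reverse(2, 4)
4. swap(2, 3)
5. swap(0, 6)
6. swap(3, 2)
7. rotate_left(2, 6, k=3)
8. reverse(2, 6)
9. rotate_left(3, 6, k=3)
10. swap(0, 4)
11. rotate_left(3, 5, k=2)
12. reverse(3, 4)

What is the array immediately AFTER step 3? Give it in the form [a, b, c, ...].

After 1 (swap(5, 3)): [A, B, G, D, C, E, F]
After 2 (rotate_left(0, 3, k=1)): [B, G, D, A, C, E, F]
After 3 (reverse(2, 4)): [B, G, C, A, D, E, F]

Answer: [B, G, C, A, D, E, F]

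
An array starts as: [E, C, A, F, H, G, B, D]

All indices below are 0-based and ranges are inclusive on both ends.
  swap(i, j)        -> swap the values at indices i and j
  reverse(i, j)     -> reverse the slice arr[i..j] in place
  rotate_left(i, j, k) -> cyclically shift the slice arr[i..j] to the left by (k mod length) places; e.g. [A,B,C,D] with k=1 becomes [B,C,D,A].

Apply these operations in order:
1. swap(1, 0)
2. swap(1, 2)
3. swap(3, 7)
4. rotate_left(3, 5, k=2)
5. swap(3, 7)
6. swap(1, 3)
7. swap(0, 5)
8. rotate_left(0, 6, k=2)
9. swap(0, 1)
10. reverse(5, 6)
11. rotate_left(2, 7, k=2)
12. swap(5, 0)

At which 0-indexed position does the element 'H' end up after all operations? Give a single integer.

After 1 (swap(1, 0)): [C, E, A, F, H, G, B, D]
After 2 (swap(1, 2)): [C, A, E, F, H, G, B, D]
After 3 (swap(3, 7)): [C, A, E, D, H, G, B, F]
After 4 (rotate_left(3, 5, k=2)): [C, A, E, G, D, H, B, F]
After 5 (swap(3, 7)): [C, A, E, F, D, H, B, G]
After 6 (swap(1, 3)): [C, F, E, A, D, H, B, G]
After 7 (swap(0, 5)): [H, F, E, A, D, C, B, G]
After 8 (rotate_left(0, 6, k=2)): [E, A, D, C, B, H, F, G]
After 9 (swap(0, 1)): [A, E, D, C, B, H, F, G]
After 10 (reverse(5, 6)): [A, E, D, C, B, F, H, G]
After 11 (rotate_left(2, 7, k=2)): [A, E, B, F, H, G, D, C]
After 12 (swap(5, 0)): [G, E, B, F, H, A, D, C]

Answer: 4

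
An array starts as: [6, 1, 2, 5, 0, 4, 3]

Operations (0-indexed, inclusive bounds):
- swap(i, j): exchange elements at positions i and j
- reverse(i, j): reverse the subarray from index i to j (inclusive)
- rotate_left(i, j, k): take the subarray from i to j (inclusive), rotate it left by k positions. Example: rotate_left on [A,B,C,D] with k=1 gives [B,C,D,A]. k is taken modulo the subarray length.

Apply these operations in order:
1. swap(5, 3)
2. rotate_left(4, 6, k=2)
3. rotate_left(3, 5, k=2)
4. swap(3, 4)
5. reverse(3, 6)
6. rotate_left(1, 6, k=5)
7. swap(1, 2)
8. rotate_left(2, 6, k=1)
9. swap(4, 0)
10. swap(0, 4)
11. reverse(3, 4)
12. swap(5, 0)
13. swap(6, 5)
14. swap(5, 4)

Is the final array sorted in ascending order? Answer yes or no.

Answer: yes

Derivation:
After 1 (swap(5, 3)): [6, 1, 2, 4, 0, 5, 3]
After 2 (rotate_left(4, 6, k=2)): [6, 1, 2, 4, 3, 0, 5]
After 3 (rotate_left(3, 5, k=2)): [6, 1, 2, 0, 4, 3, 5]
After 4 (swap(3, 4)): [6, 1, 2, 4, 0, 3, 5]
After 5 (reverse(3, 6)): [6, 1, 2, 5, 3, 0, 4]
After 6 (rotate_left(1, 6, k=5)): [6, 4, 1, 2, 5, 3, 0]
After 7 (swap(1, 2)): [6, 1, 4, 2, 5, 3, 0]
After 8 (rotate_left(2, 6, k=1)): [6, 1, 2, 5, 3, 0, 4]
After 9 (swap(4, 0)): [3, 1, 2, 5, 6, 0, 4]
After 10 (swap(0, 4)): [6, 1, 2, 5, 3, 0, 4]
After 11 (reverse(3, 4)): [6, 1, 2, 3, 5, 0, 4]
After 12 (swap(5, 0)): [0, 1, 2, 3, 5, 6, 4]
After 13 (swap(6, 5)): [0, 1, 2, 3, 5, 4, 6]
After 14 (swap(5, 4)): [0, 1, 2, 3, 4, 5, 6]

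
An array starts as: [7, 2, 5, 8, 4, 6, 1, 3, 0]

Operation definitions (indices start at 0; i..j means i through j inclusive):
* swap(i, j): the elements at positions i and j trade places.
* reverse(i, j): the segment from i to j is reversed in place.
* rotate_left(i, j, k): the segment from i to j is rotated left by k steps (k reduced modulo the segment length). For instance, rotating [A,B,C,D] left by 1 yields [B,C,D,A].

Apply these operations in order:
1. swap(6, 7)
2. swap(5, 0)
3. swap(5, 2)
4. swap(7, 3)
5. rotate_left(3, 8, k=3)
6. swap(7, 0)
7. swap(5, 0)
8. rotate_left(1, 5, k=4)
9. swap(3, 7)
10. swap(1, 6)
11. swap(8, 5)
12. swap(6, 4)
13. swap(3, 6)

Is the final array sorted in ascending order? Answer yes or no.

Answer: yes

Derivation:
After 1 (swap(6, 7)): [7, 2, 5, 8, 4, 6, 3, 1, 0]
After 2 (swap(5, 0)): [6, 2, 5, 8, 4, 7, 3, 1, 0]
After 3 (swap(5, 2)): [6, 2, 7, 8, 4, 5, 3, 1, 0]
After 4 (swap(7, 3)): [6, 2, 7, 1, 4, 5, 3, 8, 0]
After 5 (rotate_left(3, 8, k=3)): [6, 2, 7, 3, 8, 0, 1, 4, 5]
After 6 (swap(7, 0)): [4, 2, 7, 3, 8, 0, 1, 6, 5]
After 7 (swap(5, 0)): [0, 2, 7, 3, 8, 4, 1, 6, 5]
After 8 (rotate_left(1, 5, k=4)): [0, 4, 2, 7, 3, 8, 1, 6, 5]
After 9 (swap(3, 7)): [0, 4, 2, 6, 3, 8, 1, 7, 5]
After 10 (swap(1, 6)): [0, 1, 2, 6, 3, 8, 4, 7, 5]
After 11 (swap(8, 5)): [0, 1, 2, 6, 3, 5, 4, 7, 8]
After 12 (swap(6, 4)): [0, 1, 2, 6, 4, 5, 3, 7, 8]
After 13 (swap(3, 6)): [0, 1, 2, 3, 4, 5, 6, 7, 8]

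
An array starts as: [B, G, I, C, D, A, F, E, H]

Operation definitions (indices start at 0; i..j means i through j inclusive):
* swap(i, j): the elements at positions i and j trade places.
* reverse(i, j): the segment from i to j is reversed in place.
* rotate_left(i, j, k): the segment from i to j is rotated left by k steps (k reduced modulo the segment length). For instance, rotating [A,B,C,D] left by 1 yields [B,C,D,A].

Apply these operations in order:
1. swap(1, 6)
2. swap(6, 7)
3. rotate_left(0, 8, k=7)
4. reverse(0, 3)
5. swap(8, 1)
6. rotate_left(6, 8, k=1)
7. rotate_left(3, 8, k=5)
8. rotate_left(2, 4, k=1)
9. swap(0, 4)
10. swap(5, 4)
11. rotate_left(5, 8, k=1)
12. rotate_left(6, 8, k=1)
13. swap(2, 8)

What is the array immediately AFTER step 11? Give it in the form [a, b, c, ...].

After 1 (swap(1, 6)): [B, F, I, C, D, A, G, E, H]
After 2 (swap(6, 7)): [B, F, I, C, D, A, E, G, H]
After 3 (rotate_left(0, 8, k=7)): [G, H, B, F, I, C, D, A, E]
After 4 (reverse(0, 3)): [F, B, H, G, I, C, D, A, E]
After 5 (swap(8, 1)): [F, E, H, G, I, C, D, A, B]
After 6 (rotate_left(6, 8, k=1)): [F, E, H, G, I, C, A, B, D]
After 7 (rotate_left(3, 8, k=5)): [F, E, H, D, G, I, C, A, B]
After 8 (rotate_left(2, 4, k=1)): [F, E, D, G, H, I, C, A, B]
After 9 (swap(0, 4)): [H, E, D, G, F, I, C, A, B]
After 10 (swap(5, 4)): [H, E, D, G, I, F, C, A, B]
After 11 (rotate_left(5, 8, k=1)): [H, E, D, G, I, C, A, B, F]

Answer: [H, E, D, G, I, C, A, B, F]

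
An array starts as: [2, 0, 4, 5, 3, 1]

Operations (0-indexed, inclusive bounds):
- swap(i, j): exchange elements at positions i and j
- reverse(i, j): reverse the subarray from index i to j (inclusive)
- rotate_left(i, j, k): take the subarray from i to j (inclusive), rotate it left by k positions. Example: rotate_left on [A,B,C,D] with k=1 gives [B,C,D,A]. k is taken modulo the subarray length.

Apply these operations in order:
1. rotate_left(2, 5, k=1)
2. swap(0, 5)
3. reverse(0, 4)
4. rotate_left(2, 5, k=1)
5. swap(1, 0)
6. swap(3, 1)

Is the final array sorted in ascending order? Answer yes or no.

After 1 (rotate_left(2, 5, k=1)): [2, 0, 5, 3, 1, 4]
After 2 (swap(0, 5)): [4, 0, 5, 3, 1, 2]
After 3 (reverse(0, 4)): [1, 3, 5, 0, 4, 2]
After 4 (rotate_left(2, 5, k=1)): [1, 3, 0, 4, 2, 5]
After 5 (swap(1, 0)): [3, 1, 0, 4, 2, 5]
After 6 (swap(3, 1)): [3, 4, 0, 1, 2, 5]

Answer: no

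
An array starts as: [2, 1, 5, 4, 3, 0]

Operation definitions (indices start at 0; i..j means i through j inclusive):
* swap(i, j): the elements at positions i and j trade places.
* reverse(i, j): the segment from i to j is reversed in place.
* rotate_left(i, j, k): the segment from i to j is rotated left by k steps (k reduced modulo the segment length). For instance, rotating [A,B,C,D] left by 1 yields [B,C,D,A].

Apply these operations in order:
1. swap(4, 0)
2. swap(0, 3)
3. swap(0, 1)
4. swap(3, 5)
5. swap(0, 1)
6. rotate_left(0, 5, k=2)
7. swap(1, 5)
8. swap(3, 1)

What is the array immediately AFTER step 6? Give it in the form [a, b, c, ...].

Answer: [5, 0, 2, 3, 4, 1]

Derivation:
After 1 (swap(4, 0)): [3, 1, 5, 4, 2, 0]
After 2 (swap(0, 3)): [4, 1, 5, 3, 2, 0]
After 3 (swap(0, 1)): [1, 4, 5, 3, 2, 0]
After 4 (swap(3, 5)): [1, 4, 5, 0, 2, 3]
After 5 (swap(0, 1)): [4, 1, 5, 0, 2, 3]
After 6 (rotate_left(0, 5, k=2)): [5, 0, 2, 3, 4, 1]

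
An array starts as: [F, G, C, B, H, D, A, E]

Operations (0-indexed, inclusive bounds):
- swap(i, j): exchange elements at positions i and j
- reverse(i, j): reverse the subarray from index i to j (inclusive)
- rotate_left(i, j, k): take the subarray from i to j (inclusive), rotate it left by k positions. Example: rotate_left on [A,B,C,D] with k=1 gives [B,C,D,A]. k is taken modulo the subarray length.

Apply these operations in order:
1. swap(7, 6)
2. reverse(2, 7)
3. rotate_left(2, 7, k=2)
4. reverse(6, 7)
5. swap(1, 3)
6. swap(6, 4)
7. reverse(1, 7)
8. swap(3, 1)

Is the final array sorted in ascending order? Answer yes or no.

Answer: no

Derivation:
After 1 (swap(7, 6)): [F, G, C, B, H, D, E, A]
After 2 (reverse(2, 7)): [F, G, A, E, D, H, B, C]
After 3 (rotate_left(2, 7, k=2)): [F, G, D, H, B, C, A, E]
After 4 (reverse(6, 7)): [F, G, D, H, B, C, E, A]
After 5 (swap(1, 3)): [F, H, D, G, B, C, E, A]
After 6 (swap(6, 4)): [F, H, D, G, E, C, B, A]
After 7 (reverse(1, 7)): [F, A, B, C, E, G, D, H]
After 8 (swap(3, 1)): [F, C, B, A, E, G, D, H]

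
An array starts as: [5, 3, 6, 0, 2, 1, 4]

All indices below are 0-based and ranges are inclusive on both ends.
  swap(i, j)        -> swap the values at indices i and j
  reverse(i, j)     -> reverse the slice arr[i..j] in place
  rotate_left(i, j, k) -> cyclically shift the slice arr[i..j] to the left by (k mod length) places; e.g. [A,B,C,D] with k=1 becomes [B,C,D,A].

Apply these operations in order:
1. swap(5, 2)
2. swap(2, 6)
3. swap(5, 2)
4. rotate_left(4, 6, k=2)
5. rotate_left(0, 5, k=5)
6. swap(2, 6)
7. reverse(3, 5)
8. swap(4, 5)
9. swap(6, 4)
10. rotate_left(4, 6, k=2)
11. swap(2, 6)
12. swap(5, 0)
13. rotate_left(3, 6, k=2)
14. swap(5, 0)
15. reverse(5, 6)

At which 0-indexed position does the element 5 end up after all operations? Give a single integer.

After 1 (swap(5, 2)): [5, 3, 1, 0, 2, 6, 4]
After 2 (swap(2, 6)): [5, 3, 4, 0, 2, 6, 1]
After 3 (swap(5, 2)): [5, 3, 6, 0, 2, 4, 1]
After 4 (rotate_left(4, 6, k=2)): [5, 3, 6, 0, 1, 2, 4]
After 5 (rotate_left(0, 5, k=5)): [2, 5, 3, 6, 0, 1, 4]
After 6 (swap(2, 6)): [2, 5, 4, 6, 0, 1, 3]
After 7 (reverse(3, 5)): [2, 5, 4, 1, 0, 6, 3]
After 8 (swap(4, 5)): [2, 5, 4, 1, 6, 0, 3]
After 9 (swap(6, 4)): [2, 5, 4, 1, 3, 0, 6]
After 10 (rotate_left(4, 6, k=2)): [2, 5, 4, 1, 6, 3, 0]
After 11 (swap(2, 6)): [2, 5, 0, 1, 6, 3, 4]
After 12 (swap(5, 0)): [3, 5, 0, 1, 6, 2, 4]
After 13 (rotate_left(3, 6, k=2)): [3, 5, 0, 2, 4, 1, 6]
After 14 (swap(5, 0)): [1, 5, 0, 2, 4, 3, 6]
After 15 (reverse(5, 6)): [1, 5, 0, 2, 4, 6, 3]

Answer: 1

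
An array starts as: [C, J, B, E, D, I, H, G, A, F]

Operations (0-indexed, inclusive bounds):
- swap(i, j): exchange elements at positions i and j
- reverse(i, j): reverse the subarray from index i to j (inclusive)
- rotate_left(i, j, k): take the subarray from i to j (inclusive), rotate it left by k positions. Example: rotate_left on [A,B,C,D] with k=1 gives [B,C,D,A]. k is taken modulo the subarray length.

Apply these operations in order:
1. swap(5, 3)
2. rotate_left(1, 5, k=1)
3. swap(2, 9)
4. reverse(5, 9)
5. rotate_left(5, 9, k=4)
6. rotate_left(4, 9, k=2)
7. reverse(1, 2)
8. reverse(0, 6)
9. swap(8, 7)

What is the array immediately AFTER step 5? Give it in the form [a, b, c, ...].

Answer: [C, B, F, D, E, J, I, A, G, H]

Derivation:
After 1 (swap(5, 3)): [C, J, B, I, D, E, H, G, A, F]
After 2 (rotate_left(1, 5, k=1)): [C, B, I, D, E, J, H, G, A, F]
After 3 (swap(2, 9)): [C, B, F, D, E, J, H, G, A, I]
After 4 (reverse(5, 9)): [C, B, F, D, E, I, A, G, H, J]
After 5 (rotate_left(5, 9, k=4)): [C, B, F, D, E, J, I, A, G, H]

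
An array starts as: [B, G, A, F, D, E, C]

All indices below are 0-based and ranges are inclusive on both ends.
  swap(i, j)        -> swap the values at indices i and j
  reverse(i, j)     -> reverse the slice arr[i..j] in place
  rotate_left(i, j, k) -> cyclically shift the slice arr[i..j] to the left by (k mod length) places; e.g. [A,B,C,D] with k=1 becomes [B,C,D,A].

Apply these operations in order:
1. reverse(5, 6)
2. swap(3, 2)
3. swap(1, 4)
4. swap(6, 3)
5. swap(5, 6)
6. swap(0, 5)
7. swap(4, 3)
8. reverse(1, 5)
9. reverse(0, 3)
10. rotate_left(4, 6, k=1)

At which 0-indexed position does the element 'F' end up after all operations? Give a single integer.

After 1 (reverse(5, 6)): [B, G, A, F, D, C, E]
After 2 (swap(3, 2)): [B, G, F, A, D, C, E]
After 3 (swap(1, 4)): [B, D, F, A, G, C, E]
After 4 (swap(6, 3)): [B, D, F, E, G, C, A]
After 5 (swap(5, 6)): [B, D, F, E, G, A, C]
After 6 (swap(0, 5)): [A, D, F, E, G, B, C]
After 7 (swap(4, 3)): [A, D, F, G, E, B, C]
After 8 (reverse(1, 5)): [A, B, E, G, F, D, C]
After 9 (reverse(0, 3)): [G, E, B, A, F, D, C]
After 10 (rotate_left(4, 6, k=1)): [G, E, B, A, D, C, F]

Answer: 6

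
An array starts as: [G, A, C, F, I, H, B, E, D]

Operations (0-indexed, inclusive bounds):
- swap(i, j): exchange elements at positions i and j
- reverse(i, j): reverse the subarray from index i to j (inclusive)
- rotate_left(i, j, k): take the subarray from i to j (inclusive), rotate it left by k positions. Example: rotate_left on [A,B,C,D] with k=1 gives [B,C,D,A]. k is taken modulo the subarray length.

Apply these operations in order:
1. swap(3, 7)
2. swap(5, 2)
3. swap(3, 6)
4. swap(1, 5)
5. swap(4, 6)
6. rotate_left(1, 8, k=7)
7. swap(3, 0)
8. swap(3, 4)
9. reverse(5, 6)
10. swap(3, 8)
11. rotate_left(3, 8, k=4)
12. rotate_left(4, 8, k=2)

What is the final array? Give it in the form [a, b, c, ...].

Answer: [H, D, C, I, G, A, E, B, F]

Derivation:
After 1 (swap(3, 7)): [G, A, C, E, I, H, B, F, D]
After 2 (swap(5, 2)): [G, A, H, E, I, C, B, F, D]
After 3 (swap(3, 6)): [G, A, H, B, I, C, E, F, D]
After 4 (swap(1, 5)): [G, C, H, B, I, A, E, F, D]
After 5 (swap(4, 6)): [G, C, H, B, E, A, I, F, D]
After 6 (rotate_left(1, 8, k=7)): [G, D, C, H, B, E, A, I, F]
After 7 (swap(3, 0)): [H, D, C, G, B, E, A, I, F]
After 8 (swap(3, 4)): [H, D, C, B, G, E, A, I, F]
After 9 (reverse(5, 6)): [H, D, C, B, G, A, E, I, F]
After 10 (swap(3, 8)): [H, D, C, F, G, A, E, I, B]
After 11 (rotate_left(3, 8, k=4)): [H, D, C, I, B, F, G, A, E]
After 12 (rotate_left(4, 8, k=2)): [H, D, C, I, G, A, E, B, F]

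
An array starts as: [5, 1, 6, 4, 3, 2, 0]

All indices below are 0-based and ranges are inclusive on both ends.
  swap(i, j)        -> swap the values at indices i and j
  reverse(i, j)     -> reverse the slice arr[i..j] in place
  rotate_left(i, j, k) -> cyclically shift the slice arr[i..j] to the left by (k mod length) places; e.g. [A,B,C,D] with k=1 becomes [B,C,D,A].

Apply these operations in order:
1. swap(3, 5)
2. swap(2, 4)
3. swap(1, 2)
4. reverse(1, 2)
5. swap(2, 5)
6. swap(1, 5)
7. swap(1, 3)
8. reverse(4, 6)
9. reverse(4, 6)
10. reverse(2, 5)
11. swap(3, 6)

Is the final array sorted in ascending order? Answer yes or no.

After 1 (swap(3, 5)): [5, 1, 6, 2, 3, 4, 0]
After 2 (swap(2, 4)): [5, 1, 3, 2, 6, 4, 0]
After 3 (swap(1, 2)): [5, 3, 1, 2, 6, 4, 0]
After 4 (reverse(1, 2)): [5, 1, 3, 2, 6, 4, 0]
After 5 (swap(2, 5)): [5, 1, 4, 2, 6, 3, 0]
After 6 (swap(1, 5)): [5, 3, 4, 2, 6, 1, 0]
After 7 (swap(1, 3)): [5, 2, 4, 3, 6, 1, 0]
After 8 (reverse(4, 6)): [5, 2, 4, 3, 0, 1, 6]
After 9 (reverse(4, 6)): [5, 2, 4, 3, 6, 1, 0]
After 10 (reverse(2, 5)): [5, 2, 1, 6, 3, 4, 0]
After 11 (swap(3, 6)): [5, 2, 1, 0, 3, 4, 6]

Answer: no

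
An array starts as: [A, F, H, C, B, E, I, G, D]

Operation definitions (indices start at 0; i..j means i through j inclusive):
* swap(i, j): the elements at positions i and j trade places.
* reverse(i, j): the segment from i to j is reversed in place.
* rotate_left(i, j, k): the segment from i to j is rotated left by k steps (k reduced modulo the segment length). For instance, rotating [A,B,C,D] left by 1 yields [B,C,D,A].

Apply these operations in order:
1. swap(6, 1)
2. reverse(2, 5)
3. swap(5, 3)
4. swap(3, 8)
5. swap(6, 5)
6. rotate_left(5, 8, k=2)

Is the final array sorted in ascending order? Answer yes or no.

Answer: no

Derivation:
After 1 (swap(6, 1)): [A, I, H, C, B, E, F, G, D]
After 2 (reverse(2, 5)): [A, I, E, B, C, H, F, G, D]
After 3 (swap(5, 3)): [A, I, E, H, C, B, F, G, D]
After 4 (swap(3, 8)): [A, I, E, D, C, B, F, G, H]
After 5 (swap(6, 5)): [A, I, E, D, C, F, B, G, H]
After 6 (rotate_left(5, 8, k=2)): [A, I, E, D, C, G, H, F, B]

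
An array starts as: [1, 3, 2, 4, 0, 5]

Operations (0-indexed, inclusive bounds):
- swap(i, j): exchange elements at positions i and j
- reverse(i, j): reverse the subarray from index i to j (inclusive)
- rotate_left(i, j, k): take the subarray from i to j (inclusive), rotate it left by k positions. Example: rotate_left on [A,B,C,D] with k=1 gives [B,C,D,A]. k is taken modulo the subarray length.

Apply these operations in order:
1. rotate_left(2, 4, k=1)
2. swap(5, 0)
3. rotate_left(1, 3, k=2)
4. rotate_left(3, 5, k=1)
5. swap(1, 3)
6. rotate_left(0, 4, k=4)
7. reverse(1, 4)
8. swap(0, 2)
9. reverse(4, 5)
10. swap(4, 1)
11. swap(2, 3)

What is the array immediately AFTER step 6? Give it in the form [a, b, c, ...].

Answer: [1, 5, 2, 3, 0, 4]

Derivation:
After 1 (rotate_left(2, 4, k=1)): [1, 3, 4, 0, 2, 5]
After 2 (swap(5, 0)): [5, 3, 4, 0, 2, 1]
After 3 (rotate_left(1, 3, k=2)): [5, 0, 3, 4, 2, 1]
After 4 (rotate_left(3, 5, k=1)): [5, 0, 3, 2, 1, 4]
After 5 (swap(1, 3)): [5, 2, 3, 0, 1, 4]
After 6 (rotate_left(0, 4, k=4)): [1, 5, 2, 3, 0, 4]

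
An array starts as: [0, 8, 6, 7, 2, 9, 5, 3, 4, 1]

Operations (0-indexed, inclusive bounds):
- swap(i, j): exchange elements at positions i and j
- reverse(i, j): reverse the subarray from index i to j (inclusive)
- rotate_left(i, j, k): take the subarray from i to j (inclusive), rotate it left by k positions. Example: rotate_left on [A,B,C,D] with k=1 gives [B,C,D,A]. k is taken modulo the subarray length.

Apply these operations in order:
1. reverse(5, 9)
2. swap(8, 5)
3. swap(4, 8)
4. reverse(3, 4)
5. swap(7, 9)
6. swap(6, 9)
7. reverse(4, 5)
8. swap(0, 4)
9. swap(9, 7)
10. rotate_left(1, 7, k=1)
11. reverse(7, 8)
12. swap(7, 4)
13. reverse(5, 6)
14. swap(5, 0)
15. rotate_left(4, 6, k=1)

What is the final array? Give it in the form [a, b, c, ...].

After 1 (reverse(5, 9)): [0, 8, 6, 7, 2, 1, 4, 3, 5, 9]
After 2 (swap(8, 5)): [0, 8, 6, 7, 2, 5, 4, 3, 1, 9]
After 3 (swap(4, 8)): [0, 8, 6, 7, 1, 5, 4, 3, 2, 9]
After 4 (reverse(3, 4)): [0, 8, 6, 1, 7, 5, 4, 3, 2, 9]
After 5 (swap(7, 9)): [0, 8, 6, 1, 7, 5, 4, 9, 2, 3]
After 6 (swap(6, 9)): [0, 8, 6, 1, 7, 5, 3, 9, 2, 4]
After 7 (reverse(4, 5)): [0, 8, 6, 1, 5, 7, 3, 9, 2, 4]
After 8 (swap(0, 4)): [5, 8, 6, 1, 0, 7, 3, 9, 2, 4]
After 9 (swap(9, 7)): [5, 8, 6, 1, 0, 7, 3, 4, 2, 9]
After 10 (rotate_left(1, 7, k=1)): [5, 6, 1, 0, 7, 3, 4, 8, 2, 9]
After 11 (reverse(7, 8)): [5, 6, 1, 0, 7, 3, 4, 2, 8, 9]
After 12 (swap(7, 4)): [5, 6, 1, 0, 2, 3, 4, 7, 8, 9]
After 13 (reverse(5, 6)): [5, 6, 1, 0, 2, 4, 3, 7, 8, 9]
After 14 (swap(5, 0)): [4, 6, 1, 0, 2, 5, 3, 7, 8, 9]
After 15 (rotate_left(4, 6, k=1)): [4, 6, 1, 0, 5, 3, 2, 7, 8, 9]

Answer: [4, 6, 1, 0, 5, 3, 2, 7, 8, 9]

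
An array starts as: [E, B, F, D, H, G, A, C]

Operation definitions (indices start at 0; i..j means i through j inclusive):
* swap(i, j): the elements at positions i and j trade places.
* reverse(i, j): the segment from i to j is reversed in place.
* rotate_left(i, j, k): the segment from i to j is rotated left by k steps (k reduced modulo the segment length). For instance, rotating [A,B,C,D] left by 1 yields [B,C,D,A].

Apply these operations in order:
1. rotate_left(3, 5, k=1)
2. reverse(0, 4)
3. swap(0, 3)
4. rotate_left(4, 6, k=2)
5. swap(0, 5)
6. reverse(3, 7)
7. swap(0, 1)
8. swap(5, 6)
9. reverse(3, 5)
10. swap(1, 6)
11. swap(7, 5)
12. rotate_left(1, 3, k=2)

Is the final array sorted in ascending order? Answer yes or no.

After 1 (rotate_left(3, 5, k=1)): [E, B, F, H, G, D, A, C]
After 2 (reverse(0, 4)): [G, H, F, B, E, D, A, C]
After 3 (swap(0, 3)): [B, H, F, G, E, D, A, C]
After 4 (rotate_left(4, 6, k=2)): [B, H, F, G, A, E, D, C]
After 5 (swap(0, 5)): [E, H, F, G, A, B, D, C]
After 6 (reverse(3, 7)): [E, H, F, C, D, B, A, G]
After 7 (swap(0, 1)): [H, E, F, C, D, B, A, G]
After 8 (swap(5, 6)): [H, E, F, C, D, A, B, G]
After 9 (reverse(3, 5)): [H, E, F, A, D, C, B, G]
After 10 (swap(1, 6)): [H, B, F, A, D, C, E, G]
After 11 (swap(7, 5)): [H, B, F, A, D, G, E, C]
After 12 (rotate_left(1, 3, k=2)): [H, A, B, F, D, G, E, C]

Answer: no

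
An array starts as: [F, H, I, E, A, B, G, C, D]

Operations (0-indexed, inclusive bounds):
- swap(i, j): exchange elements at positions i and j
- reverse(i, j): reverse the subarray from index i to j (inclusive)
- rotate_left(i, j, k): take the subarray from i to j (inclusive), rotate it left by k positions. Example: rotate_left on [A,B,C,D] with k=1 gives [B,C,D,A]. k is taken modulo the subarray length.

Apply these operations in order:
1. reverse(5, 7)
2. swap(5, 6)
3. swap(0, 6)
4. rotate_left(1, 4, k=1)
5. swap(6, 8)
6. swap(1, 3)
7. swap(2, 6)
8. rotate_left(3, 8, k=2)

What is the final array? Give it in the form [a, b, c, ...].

Answer: [C, A, D, G, E, B, F, I, H]

Derivation:
After 1 (reverse(5, 7)): [F, H, I, E, A, C, G, B, D]
After 2 (swap(5, 6)): [F, H, I, E, A, G, C, B, D]
After 3 (swap(0, 6)): [C, H, I, E, A, G, F, B, D]
After 4 (rotate_left(1, 4, k=1)): [C, I, E, A, H, G, F, B, D]
After 5 (swap(6, 8)): [C, I, E, A, H, G, D, B, F]
After 6 (swap(1, 3)): [C, A, E, I, H, G, D, B, F]
After 7 (swap(2, 6)): [C, A, D, I, H, G, E, B, F]
After 8 (rotate_left(3, 8, k=2)): [C, A, D, G, E, B, F, I, H]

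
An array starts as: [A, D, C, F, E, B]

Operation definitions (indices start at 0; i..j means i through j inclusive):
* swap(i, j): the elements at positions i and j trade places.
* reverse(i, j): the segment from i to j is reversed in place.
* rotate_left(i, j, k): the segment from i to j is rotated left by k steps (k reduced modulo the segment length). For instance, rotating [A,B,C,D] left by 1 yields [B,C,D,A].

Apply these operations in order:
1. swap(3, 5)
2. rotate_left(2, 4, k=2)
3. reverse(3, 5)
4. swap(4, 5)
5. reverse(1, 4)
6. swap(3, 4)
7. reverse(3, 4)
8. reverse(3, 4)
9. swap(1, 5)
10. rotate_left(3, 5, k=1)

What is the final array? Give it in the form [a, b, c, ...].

After 1 (swap(3, 5)): [A, D, C, B, E, F]
After 2 (rotate_left(2, 4, k=2)): [A, D, E, C, B, F]
After 3 (reverse(3, 5)): [A, D, E, F, B, C]
After 4 (swap(4, 5)): [A, D, E, F, C, B]
After 5 (reverse(1, 4)): [A, C, F, E, D, B]
After 6 (swap(3, 4)): [A, C, F, D, E, B]
After 7 (reverse(3, 4)): [A, C, F, E, D, B]
After 8 (reverse(3, 4)): [A, C, F, D, E, B]
After 9 (swap(1, 5)): [A, B, F, D, E, C]
After 10 (rotate_left(3, 5, k=1)): [A, B, F, E, C, D]

Answer: [A, B, F, E, C, D]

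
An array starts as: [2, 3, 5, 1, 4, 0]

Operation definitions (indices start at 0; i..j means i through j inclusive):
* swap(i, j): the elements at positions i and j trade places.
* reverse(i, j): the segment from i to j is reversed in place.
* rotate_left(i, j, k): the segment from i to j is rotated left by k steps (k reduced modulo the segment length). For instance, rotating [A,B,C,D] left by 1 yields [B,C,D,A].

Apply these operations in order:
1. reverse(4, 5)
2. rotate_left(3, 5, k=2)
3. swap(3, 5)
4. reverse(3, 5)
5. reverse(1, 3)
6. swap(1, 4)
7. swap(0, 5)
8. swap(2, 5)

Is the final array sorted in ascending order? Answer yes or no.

Answer: yes

Derivation:
After 1 (reverse(4, 5)): [2, 3, 5, 1, 0, 4]
After 2 (rotate_left(3, 5, k=2)): [2, 3, 5, 4, 1, 0]
After 3 (swap(3, 5)): [2, 3, 5, 0, 1, 4]
After 4 (reverse(3, 5)): [2, 3, 5, 4, 1, 0]
After 5 (reverse(1, 3)): [2, 4, 5, 3, 1, 0]
After 6 (swap(1, 4)): [2, 1, 5, 3, 4, 0]
After 7 (swap(0, 5)): [0, 1, 5, 3, 4, 2]
After 8 (swap(2, 5)): [0, 1, 2, 3, 4, 5]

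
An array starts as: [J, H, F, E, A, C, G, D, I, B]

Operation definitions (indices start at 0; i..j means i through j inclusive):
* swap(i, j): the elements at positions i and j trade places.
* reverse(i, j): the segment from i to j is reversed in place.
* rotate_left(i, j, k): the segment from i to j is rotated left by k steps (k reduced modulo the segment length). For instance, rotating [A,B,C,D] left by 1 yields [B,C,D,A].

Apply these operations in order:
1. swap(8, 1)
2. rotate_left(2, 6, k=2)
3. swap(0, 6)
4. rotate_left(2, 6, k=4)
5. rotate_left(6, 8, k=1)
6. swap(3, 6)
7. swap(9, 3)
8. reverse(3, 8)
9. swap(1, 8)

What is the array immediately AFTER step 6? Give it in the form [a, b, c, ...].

Answer: [E, I, J, D, C, G, A, H, F, B]

Derivation:
After 1 (swap(8, 1)): [J, I, F, E, A, C, G, D, H, B]
After 2 (rotate_left(2, 6, k=2)): [J, I, A, C, G, F, E, D, H, B]
After 3 (swap(0, 6)): [E, I, A, C, G, F, J, D, H, B]
After 4 (rotate_left(2, 6, k=4)): [E, I, J, A, C, G, F, D, H, B]
After 5 (rotate_left(6, 8, k=1)): [E, I, J, A, C, G, D, H, F, B]
After 6 (swap(3, 6)): [E, I, J, D, C, G, A, H, F, B]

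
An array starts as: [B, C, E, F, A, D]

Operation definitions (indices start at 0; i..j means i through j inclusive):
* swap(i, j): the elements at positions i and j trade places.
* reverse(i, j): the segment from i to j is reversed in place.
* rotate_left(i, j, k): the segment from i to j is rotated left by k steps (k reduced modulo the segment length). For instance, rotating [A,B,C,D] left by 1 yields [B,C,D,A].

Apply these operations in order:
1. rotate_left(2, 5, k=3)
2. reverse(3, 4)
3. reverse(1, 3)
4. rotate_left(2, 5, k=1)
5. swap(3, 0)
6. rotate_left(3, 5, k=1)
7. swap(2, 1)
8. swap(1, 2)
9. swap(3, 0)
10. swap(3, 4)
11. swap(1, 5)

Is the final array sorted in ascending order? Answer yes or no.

After 1 (rotate_left(2, 5, k=3)): [B, C, D, E, F, A]
After 2 (reverse(3, 4)): [B, C, D, F, E, A]
After 3 (reverse(1, 3)): [B, F, D, C, E, A]
After 4 (rotate_left(2, 5, k=1)): [B, F, C, E, A, D]
After 5 (swap(3, 0)): [E, F, C, B, A, D]
After 6 (rotate_left(3, 5, k=1)): [E, F, C, A, D, B]
After 7 (swap(2, 1)): [E, C, F, A, D, B]
After 8 (swap(1, 2)): [E, F, C, A, D, B]
After 9 (swap(3, 0)): [A, F, C, E, D, B]
After 10 (swap(3, 4)): [A, F, C, D, E, B]
After 11 (swap(1, 5)): [A, B, C, D, E, F]

Answer: yes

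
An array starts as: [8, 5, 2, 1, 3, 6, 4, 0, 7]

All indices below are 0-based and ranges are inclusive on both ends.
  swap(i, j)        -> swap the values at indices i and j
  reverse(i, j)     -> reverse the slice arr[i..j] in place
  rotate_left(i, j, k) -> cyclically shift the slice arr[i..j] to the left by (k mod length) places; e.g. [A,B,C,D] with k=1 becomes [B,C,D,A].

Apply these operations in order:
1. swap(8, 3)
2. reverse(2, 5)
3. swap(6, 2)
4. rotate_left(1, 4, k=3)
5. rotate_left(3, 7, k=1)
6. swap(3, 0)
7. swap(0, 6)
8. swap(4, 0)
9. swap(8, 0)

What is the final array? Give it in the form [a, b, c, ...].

After 1 (swap(8, 3)): [8, 5, 2, 7, 3, 6, 4, 0, 1]
After 2 (reverse(2, 5)): [8, 5, 6, 3, 7, 2, 4, 0, 1]
After 3 (swap(6, 2)): [8, 5, 4, 3, 7, 2, 6, 0, 1]
After 4 (rotate_left(1, 4, k=3)): [8, 7, 5, 4, 3, 2, 6, 0, 1]
After 5 (rotate_left(3, 7, k=1)): [8, 7, 5, 3, 2, 6, 0, 4, 1]
After 6 (swap(3, 0)): [3, 7, 5, 8, 2, 6, 0, 4, 1]
After 7 (swap(0, 6)): [0, 7, 5, 8, 2, 6, 3, 4, 1]
After 8 (swap(4, 0)): [2, 7, 5, 8, 0, 6, 3, 4, 1]
After 9 (swap(8, 0)): [1, 7, 5, 8, 0, 6, 3, 4, 2]

Answer: [1, 7, 5, 8, 0, 6, 3, 4, 2]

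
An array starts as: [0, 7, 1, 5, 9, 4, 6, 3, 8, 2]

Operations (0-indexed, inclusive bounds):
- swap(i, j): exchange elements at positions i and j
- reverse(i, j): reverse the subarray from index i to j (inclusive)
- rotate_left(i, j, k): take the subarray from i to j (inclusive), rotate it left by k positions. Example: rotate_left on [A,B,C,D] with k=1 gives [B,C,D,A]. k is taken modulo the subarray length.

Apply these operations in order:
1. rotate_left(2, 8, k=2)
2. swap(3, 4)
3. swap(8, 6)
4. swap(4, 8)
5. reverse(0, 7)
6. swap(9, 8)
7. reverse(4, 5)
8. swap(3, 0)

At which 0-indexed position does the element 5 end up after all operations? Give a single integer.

After 1 (rotate_left(2, 8, k=2)): [0, 7, 9, 4, 6, 3, 8, 1, 5, 2]
After 2 (swap(3, 4)): [0, 7, 9, 6, 4, 3, 8, 1, 5, 2]
After 3 (swap(8, 6)): [0, 7, 9, 6, 4, 3, 5, 1, 8, 2]
After 4 (swap(4, 8)): [0, 7, 9, 6, 8, 3, 5, 1, 4, 2]
After 5 (reverse(0, 7)): [1, 5, 3, 8, 6, 9, 7, 0, 4, 2]
After 6 (swap(9, 8)): [1, 5, 3, 8, 6, 9, 7, 0, 2, 4]
After 7 (reverse(4, 5)): [1, 5, 3, 8, 9, 6, 7, 0, 2, 4]
After 8 (swap(3, 0)): [8, 5, 3, 1, 9, 6, 7, 0, 2, 4]

Answer: 1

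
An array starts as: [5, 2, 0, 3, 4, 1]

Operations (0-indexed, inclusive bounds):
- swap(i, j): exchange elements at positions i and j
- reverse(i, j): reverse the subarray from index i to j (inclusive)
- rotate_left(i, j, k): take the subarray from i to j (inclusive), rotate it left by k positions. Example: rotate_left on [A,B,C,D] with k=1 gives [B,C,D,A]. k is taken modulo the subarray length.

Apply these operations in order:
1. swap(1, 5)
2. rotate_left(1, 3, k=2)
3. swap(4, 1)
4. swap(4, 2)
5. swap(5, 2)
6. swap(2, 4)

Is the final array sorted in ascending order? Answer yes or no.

Answer: no

Derivation:
After 1 (swap(1, 5)): [5, 1, 0, 3, 4, 2]
After 2 (rotate_left(1, 3, k=2)): [5, 3, 1, 0, 4, 2]
After 3 (swap(4, 1)): [5, 4, 1, 0, 3, 2]
After 4 (swap(4, 2)): [5, 4, 3, 0, 1, 2]
After 5 (swap(5, 2)): [5, 4, 2, 0, 1, 3]
After 6 (swap(2, 4)): [5, 4, 1, 0, 2, 3]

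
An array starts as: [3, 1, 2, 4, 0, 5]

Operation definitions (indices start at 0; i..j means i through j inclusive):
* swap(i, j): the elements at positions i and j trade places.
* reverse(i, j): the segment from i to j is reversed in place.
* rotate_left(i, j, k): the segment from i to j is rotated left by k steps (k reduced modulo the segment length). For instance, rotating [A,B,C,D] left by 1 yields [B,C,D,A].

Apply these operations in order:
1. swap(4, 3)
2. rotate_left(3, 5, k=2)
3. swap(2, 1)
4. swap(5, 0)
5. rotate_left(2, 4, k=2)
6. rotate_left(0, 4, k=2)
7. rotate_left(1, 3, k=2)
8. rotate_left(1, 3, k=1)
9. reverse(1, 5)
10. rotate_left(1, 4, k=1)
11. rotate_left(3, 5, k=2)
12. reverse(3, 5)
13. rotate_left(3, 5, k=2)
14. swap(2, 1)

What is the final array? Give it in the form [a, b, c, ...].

Answer: [0, 4, 2, 1, 3, 5]

Derivation:
After 1 (swap(4, 3)): [3, 1, 2, 0, 4, 5]
After 2 (rotate_left(3, 5, k=2)): [3, 1, 2, 5, 0, 4]
After 3 (swap(2, 1)): [3, 2, 1, 5, 0, 4]
After 4 (swap(5, 0)): [4, 2, 1, 5, 0, 3]
After 5 (rotate_left(2, 4, k=2)): [4, 2, 0, 1, 5, 3]
After 6 (rotate_left(0, 4, k=2)): [0, 1, 5, 4, 2, 3]
After 7 (rotate_left(1, 3, k=2)): [0, 4, 1, 5, 2, 3]
After 8 (rotate_left(1, 3, k=1)): [0, 1, 5, 4, 2, 3]
After 9 (reverse(1, 5)): [0, 3, 2, 4, 5, 1]
After 10 (rotate_left(1, 4, k=1)): [0, 2, 4, 5, 3, 1]
After 11 (rotate_left(3, 5, k=2)): [0, 2, 4, 1, 5, 3]
After 12 (reverse(3, 5)): [0, 2, 4, 3, 5, 1]
After 13 (rotate_left(3, 5, k=2)): [0, 2, 4, 1, 3, 5]
After 14 (swap(2, 1)): [0, 4, 2, 1, 3, 5]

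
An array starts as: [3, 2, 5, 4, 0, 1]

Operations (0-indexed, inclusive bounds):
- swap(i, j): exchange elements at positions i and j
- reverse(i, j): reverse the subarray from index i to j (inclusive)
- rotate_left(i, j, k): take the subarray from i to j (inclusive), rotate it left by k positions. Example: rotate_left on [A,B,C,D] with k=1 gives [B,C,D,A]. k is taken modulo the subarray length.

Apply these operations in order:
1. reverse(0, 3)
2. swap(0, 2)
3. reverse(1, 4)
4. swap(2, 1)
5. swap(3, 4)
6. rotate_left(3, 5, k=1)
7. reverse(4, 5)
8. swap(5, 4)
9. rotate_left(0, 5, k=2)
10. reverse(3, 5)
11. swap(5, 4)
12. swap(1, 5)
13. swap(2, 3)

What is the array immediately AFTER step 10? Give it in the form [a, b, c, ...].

Answer: [0, 4, 1, 3, 2, 5]

Derivation:
After 1 (reverse(0, 3)): [4, 5, 2, 3, 0, 1]
After 2 (swap(0, 2)): [2, 5, 4, 3, 0, 1]
After 3 (reverse(1, 4)): [2, 0, 3, 4, 5, 1]
After 4 (swap(2, 1)): [2, 3, 0, 4, 5, 1]
After 5 (swap(3, 4)): [2, 3, 0, 5, 4, 1]
After 6 (rotate_left(3, 5, k=1)): [2, 3, 0, 4, 1, 5]
After 7 (reverse(4, 5)): [2, 3, 0, 4, 5, 1]
After 8 (swap(5, 4)): [2, 3, 0, 4, 1, 5]
After 9 (rotate_left(0, 5, k=2)): [0, 4, 1, 5, 2, 3]
After 10 (reverse(3, 5)): [0, 4, 1, 3, 2, 5]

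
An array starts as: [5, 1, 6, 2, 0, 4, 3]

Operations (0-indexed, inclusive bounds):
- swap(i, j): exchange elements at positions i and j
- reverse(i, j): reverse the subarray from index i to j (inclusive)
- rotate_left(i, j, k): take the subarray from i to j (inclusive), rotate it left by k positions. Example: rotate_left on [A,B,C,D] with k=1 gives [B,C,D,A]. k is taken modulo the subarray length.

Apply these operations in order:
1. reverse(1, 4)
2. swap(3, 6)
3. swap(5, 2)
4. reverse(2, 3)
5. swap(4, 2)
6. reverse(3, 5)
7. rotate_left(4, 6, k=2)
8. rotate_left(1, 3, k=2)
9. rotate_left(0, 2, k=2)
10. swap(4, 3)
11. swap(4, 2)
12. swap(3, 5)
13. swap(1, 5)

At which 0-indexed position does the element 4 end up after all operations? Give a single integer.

After 1 (reverse(1, 4)): [5, 0, 2, 6, 1, 4, 3]
After 2 (swap(3, 6)): [5, 0, 2, 3, 1, 4, 6]
After 3 (swap(5, 2)): [5, 0, 4, 3, 1, 2, 6]
After 4 (reverse(2, 3)): [5, 0, 3, 4, 1, 2, 6]
After 5 (swap(4, 2)): [5, 0, 1, 4, 3, 2, 6]
After 6 (reverse(3, 5)): [5, 0, 1, 2, 3, 4, 6]
After 7 (rotate_left(4, 6, k=2)): [5, 0, 1, 2, 6, 3, 4]
After 8 (rotate_left(1, 3, k=2)): [5, 2, 0, 1, 6, 3, 4]
After 9 (rotate_left(0, 2, k=2)): [0, 5, 2, 1, 6, 3, 4]
After 10 (swap(4, 3)): [0, 5, 2, 6, 1, 3, 4]
After 11 (swap(4, 2)): [0, 5, 1, 6, 2, 3, 4]
After 12 (swap(3, 5)): [0, 5, 1, 3, 2, 6, 4]
After 13 (swap(1, 5)): [0, 6, 1, 3, 2, 5, 4]

Answer: 6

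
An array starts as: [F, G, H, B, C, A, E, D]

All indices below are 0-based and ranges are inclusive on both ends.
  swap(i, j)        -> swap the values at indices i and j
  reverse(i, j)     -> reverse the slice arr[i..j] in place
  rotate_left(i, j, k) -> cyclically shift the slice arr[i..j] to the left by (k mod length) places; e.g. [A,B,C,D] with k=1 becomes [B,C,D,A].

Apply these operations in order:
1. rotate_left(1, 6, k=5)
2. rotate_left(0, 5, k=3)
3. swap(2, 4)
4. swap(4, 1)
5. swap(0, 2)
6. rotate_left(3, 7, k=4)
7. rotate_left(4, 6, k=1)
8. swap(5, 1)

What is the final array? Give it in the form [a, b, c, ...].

Answer: [E, G, H, D, B, C, F, A]

Derivation:
After 1 (rotate_left(1, 6, k=5)): [F, E, G, H, B, C, A, D]
After 2 (rotate_left(0, 5, k=3)): [H, B, C, F, E, G, A, D]
After 3 (swap(2, 4)): [H, B, E, F, C, G, A, D]
After 4 (swap(4, 1)): [H, C, E, F, B, G, A, D]
After 5 (swap(0, 2)): [E, C, H, F, B, G, A, D]
After 6 (rotate_left(3, 7, k=4)): [E, C, H, D, F, B, G, A]
After 7 (rotate_left(4, 6, k=1)): [E, C, H, D, B, G, F, A]
After 8 (swap(5, 1)): [E, G, H, D, B, C, F, A]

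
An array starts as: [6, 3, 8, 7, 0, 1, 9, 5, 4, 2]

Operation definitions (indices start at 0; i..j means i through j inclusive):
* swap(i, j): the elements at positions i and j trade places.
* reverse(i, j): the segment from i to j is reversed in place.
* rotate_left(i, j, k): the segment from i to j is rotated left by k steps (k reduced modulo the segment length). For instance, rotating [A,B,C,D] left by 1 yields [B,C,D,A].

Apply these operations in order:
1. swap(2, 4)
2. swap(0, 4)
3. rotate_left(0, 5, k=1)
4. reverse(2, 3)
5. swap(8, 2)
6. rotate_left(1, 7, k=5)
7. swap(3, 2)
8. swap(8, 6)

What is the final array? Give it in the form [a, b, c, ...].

Answer: [3, 9, 0, 5, 4, 7, 6, 8, 1, 2]

Derivation:
After 1 (swap(2, 4)): [6, 3, 0, 7, 8, 1, 9, 5, 4, 2]
After 2 (swap(0, 4)): [8, 3, 0, 7, 6, 1, 9, 5, 4, 2]
After 3 (rotate_left(0, 5, k=1)): [3, 0, 7, 6, 1, 8, 9, 5, 4, 2]
After 4 (reverse(2, 3)): [3, 0, 6, 7, 1, 8, 9, 5, 4, 2]
After 5 (swap(8, 2)): [3, 0, 4, 7, 1, 8, 9, 5, 6, 2]
After 6 (rotate_left(1, 7, k=5)): [3, 9, 5, 0, 4, 7, 1, 8, 6, 2]
After 7 (swap(3, 2)): [3, 9, 0, 5, 4, 7, 1, 8, 6, 2]
After 8 (swap(8, 6)): [3, 9, 0, 5, 4, 7, 6, 8, 1, 2]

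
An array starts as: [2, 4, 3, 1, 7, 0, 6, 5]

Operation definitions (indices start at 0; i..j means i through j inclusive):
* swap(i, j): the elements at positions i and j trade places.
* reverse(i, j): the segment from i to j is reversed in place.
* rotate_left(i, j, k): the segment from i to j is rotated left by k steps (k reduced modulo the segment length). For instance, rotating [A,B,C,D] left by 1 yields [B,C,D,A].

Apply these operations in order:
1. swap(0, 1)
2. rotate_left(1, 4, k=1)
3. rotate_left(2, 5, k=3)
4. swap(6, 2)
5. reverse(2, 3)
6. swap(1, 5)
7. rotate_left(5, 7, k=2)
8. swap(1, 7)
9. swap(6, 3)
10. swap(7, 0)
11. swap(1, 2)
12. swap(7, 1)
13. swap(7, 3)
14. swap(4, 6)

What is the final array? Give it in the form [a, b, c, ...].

Answer: [2, 4, 0, 1, 6, 5, 7, 3]

Derivation:
After 1 (swap(0, 1)): [4, 2, 3, 1, 7, 0, 6, 5]
After 2 (rotate_left(1, 4, k=1)): [4, 3, 1, 7, 2, 0, 6, 5]
After 3 (rotate_left(2, 5, k=3)): [4, 3, 0, 1, 7, 2, 6, 5]
After 4 (swap(6, 2)): [4, 3, 6, 1, 7, 2, 0, 5]
After 5 (reverse(2, 3)): [4, 3, 1, 6, 7, 2, 0, 5]
After 6 (swap(1, 5)): [4, 2, 1, 6, 7, 3, 0, 5]
After 7 (rotate_left(5, 7, k=2)): [4, 2, 1, 6, 7, 5, 3, 0]
After 8 (swap(1, 7)): [4, 0, 1, 6, 7, 5, 3, 2]
After 9 (swap(6, 3)): [4, 0, 1, 3, 7, 5, 6, 2]
After 10 (swap(7, 0)): [2, 0, 1, 3, 7, 5, 6, 4]
After 11 (swap(1, 2)): [2, 1, 0, 3, 7, 5, 6, 4]
After 12 (swap(7, 1)): [2, 4, 0, 3, 7, 5, 6, 1]
After 13 (swap(7, 3)): [2, 4, 0, 1, 7, 5, 6, 3]
After 14 (swap(4, 6)): [2, 4, 0, 1, 6, 5, 7, 3]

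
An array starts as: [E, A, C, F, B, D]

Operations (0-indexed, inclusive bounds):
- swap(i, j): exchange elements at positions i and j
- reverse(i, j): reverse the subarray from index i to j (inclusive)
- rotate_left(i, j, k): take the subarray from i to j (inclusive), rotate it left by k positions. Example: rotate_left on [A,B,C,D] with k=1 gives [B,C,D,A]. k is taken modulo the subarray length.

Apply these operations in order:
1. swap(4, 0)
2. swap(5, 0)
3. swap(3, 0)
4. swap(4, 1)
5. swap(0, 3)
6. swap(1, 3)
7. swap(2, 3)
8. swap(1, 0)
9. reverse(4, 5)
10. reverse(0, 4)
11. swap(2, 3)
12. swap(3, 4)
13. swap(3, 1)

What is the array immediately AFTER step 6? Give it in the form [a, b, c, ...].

Answer: [D, F, C, E, A, B]

Derivation:
After 1 (swap(4, 0)): [B, A, C, F, E, D]
After 2 (swap(5, 0)): [D, A, C, F, E, B]
After 3 (swap(3, 0)): [F, A, C, D, E, B]
After 4 (swap(4, 1)): [F, E, C, D, A, B]
After 5 (swap(0, 3)): [D, E, C, F, A, B]
After 6 (swap(1, 3)): [D, F, C, E, A, B]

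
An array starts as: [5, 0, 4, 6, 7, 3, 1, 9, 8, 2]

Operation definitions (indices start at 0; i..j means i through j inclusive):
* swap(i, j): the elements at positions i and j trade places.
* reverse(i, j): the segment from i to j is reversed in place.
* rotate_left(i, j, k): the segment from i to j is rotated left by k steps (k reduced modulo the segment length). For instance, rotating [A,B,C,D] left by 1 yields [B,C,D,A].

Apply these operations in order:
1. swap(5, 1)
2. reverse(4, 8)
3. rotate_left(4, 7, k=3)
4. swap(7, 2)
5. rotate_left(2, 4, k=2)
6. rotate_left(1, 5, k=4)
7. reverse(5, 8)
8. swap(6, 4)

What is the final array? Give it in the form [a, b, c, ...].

After 1 (swap(5, 1)): [5, 3, 4, 6, 7, 0, 1, 9, 8, 2]
After 2 (reverse(4, 8)): [5, 3, 4, 6, 8, 9, 1, 0, 7, 2]
After 3 (rotate_left(4, 7, k=3)): [5, 3, 4, 6, 0, 8, 9, 1, 7, 2]
After 4 (swap(7, 2)): [5, 3, 1, 6, 0, 8, 9, 4, 7, 2]
After 5 (rotate_left(2, 4, k=2)): [5, 3, 0, 1, 6, 8, 9, 4, 7, 2]
After 6 (rotate_left(1, 5, k=4)): [5, 8, 3, 0, 1, 6, 9, 4, 7, 2]
After 7 (reverse(5, 8)): [5, 8, 3, 0, 1, 7, 4, 9, 6, 2]
After 8 (swap(6, 4)): [5, 8, 3, 0, 4, 7, 1, 9, 6, 2]

Answer: [5, 8, 3, 0, 4, 7, 1, 9, 6, 2]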